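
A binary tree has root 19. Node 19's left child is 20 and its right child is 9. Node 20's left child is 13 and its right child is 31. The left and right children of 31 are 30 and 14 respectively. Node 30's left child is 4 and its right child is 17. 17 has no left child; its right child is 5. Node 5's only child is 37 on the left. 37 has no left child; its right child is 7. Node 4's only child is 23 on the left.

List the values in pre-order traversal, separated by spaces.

Pre-order visits the node, then its left subtree, then its right subtree.
Visit 19.
At 19: go left to 20.
  Visit 20.
  At 20: go left to 13.
    13 is a leaf — visit 13.
  At 20: go right to 31.
    Visit 31.
    At 31: go left to 30.
      Visit 30.
      At 30: go left to 4.
        Visit 4.
        At 4: go left to 23.
          23 is a leaf — visit 23.
        At 4: no right child.
      At 30: go right to 17.
        Visit 17.
        At 17: no left child.
        At 17: go right to 5.
          Visit 5.
          At 5: go left to 37.
            Visit 37.
            At 37: no left child.
            At 37: go right to 7.
              7 is a leaf — visit 7.
          At 5: no right child.
    At 31: go right to 14.
      14 is a leaf — visit 14.
At 19: go right to 9.
  9 is a leaf — visit 9.

19 20 13 31 30 4 23 17 5 37 7 14 9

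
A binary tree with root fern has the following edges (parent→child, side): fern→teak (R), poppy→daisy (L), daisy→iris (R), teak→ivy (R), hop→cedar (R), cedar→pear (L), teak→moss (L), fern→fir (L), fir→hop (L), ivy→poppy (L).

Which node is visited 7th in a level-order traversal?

Level-order visits nodes level by level from the root, left to right within each level.
Level 0: fern
Level 1: fir, teak
Level 2: hop, moss, ivy
Level 3: cedar, poppy
Level 4: pear, daisy
Level 5: iris
Full level-order sequence: fern, fir, teak, hop, moss, ivy, cedar, poppy, pear, daisy, iris.

cedar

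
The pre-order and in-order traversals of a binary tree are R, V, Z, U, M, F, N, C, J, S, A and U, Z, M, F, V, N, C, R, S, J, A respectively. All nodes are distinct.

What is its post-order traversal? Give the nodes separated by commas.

The first element of pre-order is the root; it splits in-order into left and right subtrees.
Root R: left subtree has 7 nodes {U, Z, M, F, V, N, C}, right has 3 {S, J, A}.
  Root V: left subtree has 4 nodes {U, Z, M, F}, right has 2 {N, C}.
    Root Z: left subtree has 1 node {U}, right has 2 {M, F}.
      Root M: left subtree has 0 nodes { }, right has 1 {F}.
    Root N: left subtree has 0 nodes { }, right has 1 {C}.
  Root J: left subtree has 1 node {S}, right has 1 {A}.

U, F, M, Z, C, N, V, S, A, J, R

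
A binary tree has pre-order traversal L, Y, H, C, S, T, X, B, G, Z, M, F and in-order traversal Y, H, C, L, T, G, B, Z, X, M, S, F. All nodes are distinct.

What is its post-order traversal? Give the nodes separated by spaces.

The first element of pre-order is the root; it splits in-order into left and right subtrees.
Root L: left subtree has 3 nodes {Y, H, C}, right has 8 {T, G, B, Z, X, M, S, F}.
  Root Y: left subtree has 0 nodes { }, right has 2 {H, C}.
    Root H: left subtree has 0 nodes { }, right has 1 {C}.
  Root S: left subtree has 6 nodes {T, G, B, Z, X, M}, right has 1 {F}.
    Root T: left subtree has 0 nodes { }, right has 5 {G, B, Z, X, M}.
      Root X: left subtree has 3 nodes {G, B, Z}, right has 1 {M}.
        Root B: left subtree has 1 node {G}, right has 1 {Z}.

C H Y G Z B M X T F S L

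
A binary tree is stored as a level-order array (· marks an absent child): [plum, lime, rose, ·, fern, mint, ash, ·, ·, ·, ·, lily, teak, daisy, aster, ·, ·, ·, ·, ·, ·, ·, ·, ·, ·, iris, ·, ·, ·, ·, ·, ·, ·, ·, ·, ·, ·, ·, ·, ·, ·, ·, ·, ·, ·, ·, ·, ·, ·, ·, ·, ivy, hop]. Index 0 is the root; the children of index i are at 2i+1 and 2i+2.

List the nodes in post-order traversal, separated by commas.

Post-order visits the left subtree, then the right subtree, then the node.
At plum: go left to lime.
  At lime: no left child.
  At lime: go right to fern.
    fern is a leaf — visit fern.
  Visit lime.
At plum: go right to rose.
  At rose: go left to mint.
    At mint: go left to lily.
      lily is a leaf — visit lily.
    At mint: go right to teak.
      At teak: go left to iris.
        At iris: go left to ivy.
          ivy is a leaf — visit ivy.
        At iris: go right to hop.
          hop is a leaf — visit hop.
        Visit iris.
      At teak: no right child.
      Visit teak.
    Visit mint.
  At rose: go right to ash.
    At ash: go left to daisy.
      daisy is a leaf — visit daisy.
    At ash: go right to aster.
      aster is a leaf — visit aster.
    Visit ash.
  Visit rose.
Visit plum.

fern, lime, lily, ivy, hop, iris, teak, mint, daisy, aster, ash, rose, plum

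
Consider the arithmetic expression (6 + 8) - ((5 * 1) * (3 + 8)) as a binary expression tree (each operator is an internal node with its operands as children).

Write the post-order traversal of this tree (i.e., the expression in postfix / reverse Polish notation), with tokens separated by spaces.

Post-order on an expression tree gives postfix notation: for each operator, emit left operand, right operand, then the operator.

6 8 + 5 1 * 3 8 + * -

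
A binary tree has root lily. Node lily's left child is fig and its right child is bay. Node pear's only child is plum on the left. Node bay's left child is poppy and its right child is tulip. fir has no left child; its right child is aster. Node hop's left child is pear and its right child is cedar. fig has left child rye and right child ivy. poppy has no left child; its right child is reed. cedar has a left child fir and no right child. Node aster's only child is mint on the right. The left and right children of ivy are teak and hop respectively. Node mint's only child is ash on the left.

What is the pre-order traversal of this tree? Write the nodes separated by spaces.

Pre-order visits the node, then its left subtree, then its right subtree.
Visit lily.
At lily: go left to fig.
  Visit fig.
  At fig: go left to rye.
    rye is a leaf — visit rye.
  At fig: go right to ivy.
    Visit ivy.
    At ivy: go left to teak.
      teak is a leaf — visit teak.
    At ivy: go right to hop.
      Visit hop.
      At hop: go left to pear.
        Visit pear.
        At pear: go left to plum.
          plum is a leaf — visit plum.
        At pear: no right child.
      At hop: go right to cedar.
        Visit cedar.
        At cedar: go left to fir.
          Visit fir.
          At fir: no left child.
          At fir: go right to aster.
            Visit aster.
            At aster: no left child.
            At aster: go right to mint.
              Visit mint.
              At mint: go left to ash.
                ash is a leaf — visit ash.
              At mint: no right child.
        At cedar: no right child.
At lily: go right to bay.
  Visit bay.
  At bay: go left to poppy.
    Visit poppy.
    At poppy: no left child.
    At poppy: go right to reed.
      reed is a leaf — visit reed.
  At bay: go right to tulip.
    tulip is a leaf — visit tulip.

lily fig rye ivy teak hop pear plum cedar fir aster mint ash bay poppy reed tulip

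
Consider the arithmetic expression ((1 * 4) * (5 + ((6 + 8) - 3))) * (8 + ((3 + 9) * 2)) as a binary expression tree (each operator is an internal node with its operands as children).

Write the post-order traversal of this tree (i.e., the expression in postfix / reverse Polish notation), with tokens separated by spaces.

1 4 * 5 6 8 + 3 - + * 8 3 9 + 2 * + *

Post-order on an expression tree gives postfix notation: for each operator, emit left operand, right operand, then the operator.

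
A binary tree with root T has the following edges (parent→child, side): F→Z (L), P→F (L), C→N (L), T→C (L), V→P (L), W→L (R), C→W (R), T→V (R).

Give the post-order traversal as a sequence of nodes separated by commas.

Post-order visits the left subtree, then the right subtree, then the node.
At T: go left to C.
  At C: go left to N.
    N is a leaf — visit N.
  At C: go right to W.
    At W: no left child.
    At W: go right to L.
      L is a leaf — visit L.
    Visit W.
  Visit C.
At T: go right to V.
  At V: go left to P.
    At P: go left to F.
      At F: go left to Z.
        Z is a leaf — visit Z.
      At F: no right child.
      Visit F.
    At P: no right child.
    Visit P.
  At V: no right child.
  Visit V.
Visit T.

N, L, W, C, Z, F, P, V, T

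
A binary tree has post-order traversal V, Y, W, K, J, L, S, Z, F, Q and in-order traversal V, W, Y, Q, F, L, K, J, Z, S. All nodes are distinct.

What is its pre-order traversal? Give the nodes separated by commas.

The last element of post-order is the root; it splits in-order into left and right subtrees.
Root Q: left subtree has 3 nodes {V, W, Y}, right has 6 {F, L, K, J, Z, S}.
  Root W: left subtree has 1 node {V}, right has 1 {Y}.
  Root F: left subtree has 0 nodes { }, right has 5 {L, K, J, Z, S}.
    Root Z: left subtree has 3 nodes {L, K, J}, right has 1 {S}.
      Root L: left subtree has 0 nodes { }, right has 2 {K, J}.
        Root J: left subtree has 1 node {K}, right has 0 { }.

Q, W, V, Y, F, Z, L, J, K, S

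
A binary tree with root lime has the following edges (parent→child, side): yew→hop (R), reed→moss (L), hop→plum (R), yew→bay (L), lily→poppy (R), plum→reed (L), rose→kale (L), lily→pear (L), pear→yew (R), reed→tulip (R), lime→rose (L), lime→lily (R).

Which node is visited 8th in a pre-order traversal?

hop

Pre-order visits the node, then its left subtree, then its right subtree.
Visit lime.
At lime: go left to rose.
  Visit rose.
  At rose: go left to kale.
    kale is a leaf — visit kale.
  At rose: no right child.
At lime: go right to lily.
  Visit lily.
  At lily: go left to pear.
    Visit pear.
    At pear: no left child.
    At pear: go right to yew.
      Visit yew.
      At yew: go left to bay.
        bay is a leaf — visit bay.
      At yew: go right to hop.
        Visit hop.
        At hop: no left child.
        At hop: go right to plum.
          Visit plum.
          At plum: go left to reed.
            Visit reed.
            At reed: go left to moss.
              moss is a leaf — visit moss.
            At reed: go right to tulip.
              tulip is a leaf — visit tulip.
          At plum: no right child.
  At lily: go right to poppy.
    poppy is a leaf — visit poppy.
Full pre-order sequence: lime, rose, kale, lily, pear, yew, bay, hop, plum, reed, moss, tulip, poppy.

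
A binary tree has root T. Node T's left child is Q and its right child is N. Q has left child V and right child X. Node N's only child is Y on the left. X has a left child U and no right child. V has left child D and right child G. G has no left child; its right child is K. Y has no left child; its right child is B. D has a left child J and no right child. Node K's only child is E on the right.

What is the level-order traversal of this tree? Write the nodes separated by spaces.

T Q N V X Y D G U B J K E

Level-order visits nodes level by level from the root, left to right within each level.
Level 0: T
Level 1: Q, N
Level 2: V, X, Y
Level 3: D, G, U, B
Level 4: J, K
Level 5: E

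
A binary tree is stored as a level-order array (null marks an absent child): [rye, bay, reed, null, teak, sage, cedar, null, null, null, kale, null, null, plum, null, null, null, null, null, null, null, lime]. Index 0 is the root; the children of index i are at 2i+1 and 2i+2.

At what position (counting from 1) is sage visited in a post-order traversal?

Post-order visits the left subtree, then the right subtree, then the node.
At rye: go left to bay.
  At bay: no left child.
  At bay: go right to teak.
    At teak: no left child.
    At teak: go right to kale.
      At kale: go left to lime.
        lime is a leaf — visit lime.
      At kale: no right child.
      Visit kale.
    Visit teak.
  Visit bay.
At rye: go right to reed.
  At reed: go left to sage.
    sage is a leaf — visit sage.
  At reed: go right to cedar.
    At cedar: go left to plum.
      plum is a leaf — visit plum.
    At cedar: no right child.
    Visit cedar.
  Visit reed.
Visit rye.
Full post-order sequence: lime, kale, teak, bay, sage, plum, cedar, reed, rye.

5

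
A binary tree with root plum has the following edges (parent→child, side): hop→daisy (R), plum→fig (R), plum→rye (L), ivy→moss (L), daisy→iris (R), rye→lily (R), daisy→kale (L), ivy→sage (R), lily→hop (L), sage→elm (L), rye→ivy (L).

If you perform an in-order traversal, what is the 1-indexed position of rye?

In-order visits the left subtree, then the node, then the right subtree.
At plum: go left to rye.
  At rye: go left to ivy.
    At ivy: go left to moss.
      moss is a leaf — visit moss.
    Visit ivy.
    At ivy: go right to sage.
      At sage: go left to elm.
        elm is a leaf — visit elm.
      Visit sage.
      At sage: no right child.
  Visit rye.
  At rye: go right to lily.
    At lily: go left to hop.
      At hop: no left child.
      Visit hop.
      At hop: go right to daisy.
        At daisy: go left to kale.
          kale is a leaf — visit kale.
        Visit daisy.
        At daisy: go right to iris.
          iris is a leaf — visit iris.
    Visit lily.
    At lily: no right child.
Visit plum.
At plum: go right to fig.
  fig is a leaf — visit fig.
Full in-order sequence: moss, ivy, elm, sage, rye, hop, kale, daisy, iris, lily, plum, fig.

5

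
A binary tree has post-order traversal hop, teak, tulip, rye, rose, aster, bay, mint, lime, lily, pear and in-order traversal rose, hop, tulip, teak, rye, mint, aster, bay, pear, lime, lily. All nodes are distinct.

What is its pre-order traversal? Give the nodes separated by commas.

The last element of post-order is the root; it splits in-order into left and right subtrees.
Root pear: left subtree has 8 nodes {rose, hop, tulip, teak, rye, mint, aster, bay}, right has 2 {lime, lily}.
  Root mint: left subtree has 5 nodes {rose, hop, tulip, teak, rye}, right has 2 {aster, bay}.
    Root rose: left subtree has 0 nodes { }, right has 4 {hop, tulip, teak, rye}.
      Root rye: left subtree has 3 nodes {hop, tulip, teak}, right has 0 { }.
        Root tulip: left subtree has 1 node {hop}, right has 1 {teak}.
    Root bay: left subtree has 1 node {aster}, right has 0 { }.
  Root lily: left subtree has 1 node {lime}, right has 0 { }.

pear, mint, rose, rye, tulip, hop, teak, bay, aster, lily, lime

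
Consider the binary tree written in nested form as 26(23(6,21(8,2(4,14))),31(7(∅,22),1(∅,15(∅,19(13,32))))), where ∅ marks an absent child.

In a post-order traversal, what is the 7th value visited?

Post-order visits the left subtree, then the right subtree, then the node.
At 26: go left to 23.
  At 23: go left to 6.
    6 is a leaf — visit 6.
  At 23: go right to 21.
    At 21: go left to 8.
      8 is a leaf — visit 8.
    At 21: go right to 2.
      At 2: go left to 4.
        4 is a leaf — visit 4.
      At 2: go right to 14.
        14 is a leaf — visit 14.
      Visit 2.
    Visit 21.
  Visit 23.
At 26: go right to 31.
  At 31: go left to 7.
    At 7: no left child.
    At 7: go right to 22.
      22 is a leaf — visit 22.
    Visit 7.
  At 31: go right to 1.
    At 1: no left child.
    At 1: go right to 15.
      At 15: no left child.
      At 15: go right to 19.
        At 19: go left to 13.
          13 is a leaf — visit 13.
        At 19: go right to 32.
          32 is a leaf — visit 32.
        Visit 19.
      Visit 15.
    Visit 1.
  Visit 31.
Visit 26.
Full post-order sequence: 6, 8, 4, 14, 2, 21, 23, 22, 7, 13, 32, 19, 15, 1, 31, 26.

23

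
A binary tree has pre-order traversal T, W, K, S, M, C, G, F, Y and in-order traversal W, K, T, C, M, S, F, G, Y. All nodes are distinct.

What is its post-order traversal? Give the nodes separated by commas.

The first element of pre-order is the root; it splits in-order into left and right subtrees.
Root T: left subtree has 2 nodes {W, K}, right has 6 {C, M, S, F, G, Y}.
  Root W: left subtree has 0 nodes { }, right has 1 {K}.
  Root S: left subtree has 2 nodes {C, M}, right has 3 {F, G, Y}.
    Root M: left subtree has 1 node {C}, right has 0 { }.
    Root G: left subtree has 1 node {F}, right has 1 {Y}.

K, W, C, M, F, Y, G, S, T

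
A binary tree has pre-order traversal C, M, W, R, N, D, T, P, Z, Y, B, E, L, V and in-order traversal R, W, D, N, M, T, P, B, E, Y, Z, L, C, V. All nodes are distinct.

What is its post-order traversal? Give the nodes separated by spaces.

R D N W E B Y L Z P T M V C

The first element of pre-order is the root; it splits in-order into left and right subtrees.
Root C: left subtree has 12 nodes {R, W, D, N, M, T, P, B, E, Y, Z, L}, right has 1 {V}.
  Root M: left subtree has 4 nodes {R, W, D, N}, right has 7 {T, P, B, E, Y, Z, L}.
    Root W: left subtree has 1 node {R}, right has 2 {D, N}.
      Root N: left subtree has 1 node {D}, right has 0 { }.
    Root T: left subtree has 0 nodes { }, right has 6 {P, B, E, Y, Z, L}.
      Root P: left subtree has 0 nodes { }, right has 5 {B, E, Y, Z, L}.
        Root Z: left subtree has 3 nodes {B, E, Y}, right has 1 {L}.
          Root Y: left subtree has 2 nodes {B, E}, right has 0 { }.
            Root B: left subtree has 0 nodes { }, right has 1 {E}.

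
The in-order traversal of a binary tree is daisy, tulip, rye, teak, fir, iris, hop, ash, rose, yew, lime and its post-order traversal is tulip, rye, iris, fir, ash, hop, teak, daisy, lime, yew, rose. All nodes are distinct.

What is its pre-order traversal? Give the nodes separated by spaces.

The last element of post-order is the root; it splits in-order into left and right subtrees.
Root rose: left subtree has 8 nodes {daisy, tulip, rye, teak, fir, iris, hop, ash}, right has 2 {yew, lime}.
  Root daisy: left subtree has 0 nodes { }, right has 7 {tulip, rye, teak, fir, iris, hop, ash}.
    Root teak: left subtree has 2 nodes {tulip, rye}, right has 4 {fir, iris, hop, ash}.
      Root rye: left subtree has 1 node {tulip}, right has 0 { }.
      Root hop: left subtree has 2 nodes {fir, iris}, right has 1 {ash}.
        Root fir: left subtree has 0 nodes { }, right has 1 {iris}.
  Root yew: left subtree has 0 nodes { }, right has 1 {lime}.

rose daisy teak rye tulip hop fir iris ash yew lime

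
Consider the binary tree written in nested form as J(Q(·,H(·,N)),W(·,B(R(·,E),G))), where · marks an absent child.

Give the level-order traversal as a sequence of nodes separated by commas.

J, Q, W, H, B, N, R, G, E

Level-order visits nodes level by level from the root, left to right within each level.
Level 0: J
Level 1: Q, W
Level 2: H, B
Level 3: N, R, G
Level 4: E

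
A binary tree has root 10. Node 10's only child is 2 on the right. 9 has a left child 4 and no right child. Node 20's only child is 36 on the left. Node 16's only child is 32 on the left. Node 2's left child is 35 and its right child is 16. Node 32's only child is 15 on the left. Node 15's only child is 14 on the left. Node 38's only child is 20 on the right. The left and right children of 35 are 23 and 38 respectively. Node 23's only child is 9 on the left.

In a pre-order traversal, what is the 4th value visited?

Pre-order visits the node, then its left subtree, then its right subtree.
Visit 10.
At 10: no left child.
At 10: go right to 2.
  Visit 2.
  At 2: go left to 35.
    Visit 35.
    At 35: go left to 23.
      Visit 23.
      At 23: go left to 9.
        Visit 9.
        At 9: go left to 4.
          4 is a leaf — visit 4.
        At 9: no right child.
      At 23: no right child.
    At 35: go right to 38.
      Visit 38.
      At 38: no left child.
      At 38: go right to 20.
        Visit 20.
        At 20: go left to 36.
          36 is a leaf — visit 36.
        At 20: no right child.
  At 2: go right to 16.
    Visit 16.
    At 16: go left to 32.
      Visit 32.
      At 32: go left to 15.
        Visit 15.
        At 15: go left to 14.
          14 is a leaf — visit 14.
        At 15: no right child.
      At 32: no right child.
    At 16: no right child.
Full pre-order sequence: 10, 2, 35, 23, 9, 4, 38, 20, 36, 16, 32, 15, 14.

23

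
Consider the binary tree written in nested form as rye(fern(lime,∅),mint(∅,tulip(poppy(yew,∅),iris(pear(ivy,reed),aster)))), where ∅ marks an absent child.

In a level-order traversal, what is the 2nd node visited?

fern

Level-order visits nodes level by level from the root, left to right within each level.
Level 0: rye
Level 1: fern, mint
Level 2: lime, tulip
Level 3: poppy, iris
Level 4: yew, pear, aster
Level 5: ivy, reed
Full level-order sequence: rye, fern, mint, lime, tulip, poppy, iris, yew, pear, aster, ivy, reed.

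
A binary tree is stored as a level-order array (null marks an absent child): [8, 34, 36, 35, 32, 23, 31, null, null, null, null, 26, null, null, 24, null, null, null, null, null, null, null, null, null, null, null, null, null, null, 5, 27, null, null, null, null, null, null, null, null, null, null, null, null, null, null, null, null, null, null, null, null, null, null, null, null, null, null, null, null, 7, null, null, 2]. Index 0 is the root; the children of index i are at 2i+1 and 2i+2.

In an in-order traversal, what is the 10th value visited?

In-order visits the left subtree, then the node, then the right subtree.
At 8: go left to 34.
  At 34: go left to 35.
    35 is a leaf — visit 35.
  Visit 34.
  At 34: go right to 32.
    32 is a leaf — visit 32.
Visit 8.
At 8: go right to 36.
  At 36: go left to 23.
    At 23: go left to 26.
      26 is a leaf — visit 26.
    Visit 23.
    At 23: no right child.
  Visit 36.
  At 36: go right to 31.
    At 31: no left child.
    Visit 31.
    At 31: go right to 24.
      At 24: go left to 5.
        At 5: go left to 7.
          7 is a leaf — visit 7.
        Visit 5.
        At 5: no right child.
      Visit 24.
      At 24: go right to 27.
        At 27: no left child.
        Visit 27.
        At 27: go right to 2.
          2 is a leaf — visit 2.
Full in-order sequence: 35, 34, 32, 8, 26, 23, 36, 31, 7, 5, 24, 27, 2.

5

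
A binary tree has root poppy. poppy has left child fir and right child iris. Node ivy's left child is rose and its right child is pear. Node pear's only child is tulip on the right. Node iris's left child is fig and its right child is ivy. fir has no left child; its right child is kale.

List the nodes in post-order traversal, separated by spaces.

kale fir fig rose tulip pear ivy iris poppy

Post-order visits the left subtree, then the right subtree, then the node.
At poppy: go left to fir.
  At fir: no left child.
  At fir: go right to kale.
    kale is a leaf — visit kale.
  Visit fir.
At poppy: go right to iris.
  At iris: go left to fig.
    fig is a leaf — visit fig.
  At iris: go right to ivy.
    At ivy: go left to rose.
      rose is a leaf — visit rose.
    At ivy: go right to pear.
      At pear: no left child.
      At pear: go right to tulip.
        tulip is a leaf — visit tulip.
      Visit pear.
    Visit ivy.
  Visit iris.
Visit poppy.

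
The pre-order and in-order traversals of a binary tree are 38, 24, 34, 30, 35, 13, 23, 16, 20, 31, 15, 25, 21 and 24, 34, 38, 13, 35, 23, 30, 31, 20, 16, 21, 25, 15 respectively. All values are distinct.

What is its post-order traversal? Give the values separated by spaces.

The first element of pre-order is the root; it splits in-order into left and right subtrees.
Root 38: left subtree has 2 nodes {24, 34}, right has 10 {13, 35, 23, 30, 31, 20, 16, 21, 25, 15}.
  Root 24: left subtree has 0 nodes { }, right has 1 {34}.
  Root 30: left subtree has 3 nodes {13, 35, 23}, right has 6 {31, 20, 16, 21, 25, 15}.
    Root 35: left subtree has 1 node {13}, right has 1 {23}.
    Root 16: left subtree has 2 nodes {31, 20}, right has 3 {21, 25, 15}.
      Root 20: left subtree has 1 node {31}, right has 0 { }.
      Root 15: left subtree has 2 nodes {21, 25}, right has 0 { }.
        Root 25: left subtree has 1 node {21}, right has 0 { }.

34 24 13 23 35 31 20 21 25 15 16 30 38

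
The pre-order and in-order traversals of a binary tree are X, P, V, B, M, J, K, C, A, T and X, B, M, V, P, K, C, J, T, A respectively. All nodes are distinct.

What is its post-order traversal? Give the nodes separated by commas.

M, B, V, C, K, T, A, J, P, X

The first element of pre-order is the root; it splits in-order into left and right subtrees.
Root X: left subtree has 0 nodes { }, right has 9 {B, M, V, P, K, C, J, T, A}.
  Root P: left subtree has 3 nodes {B, M, V}, right has 5 {K, C, J, T, A}.
    Root V: left subtree has 2 nodes {B, M}, right has 0 { }.
      Root B: left subtree has 0 nodes { }, right has 1 {M}.
    Root J: left subtree has 2 nodes {K, C}, right has 2 {T, A}.
      Root K: left subtree has 0 nodes { }, right has 1 {C}.
      Root A: left subtree has 1 node {T}, right has 0 { }.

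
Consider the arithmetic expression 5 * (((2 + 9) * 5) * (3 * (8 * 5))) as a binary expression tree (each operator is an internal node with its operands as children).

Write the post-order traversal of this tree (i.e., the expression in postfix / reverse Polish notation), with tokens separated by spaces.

Post-order on an expression tree gives postfix notation: for each operator, emit left operand, right operand, then the operator.

5 2 9 + 5 * 3 8 5 * * * *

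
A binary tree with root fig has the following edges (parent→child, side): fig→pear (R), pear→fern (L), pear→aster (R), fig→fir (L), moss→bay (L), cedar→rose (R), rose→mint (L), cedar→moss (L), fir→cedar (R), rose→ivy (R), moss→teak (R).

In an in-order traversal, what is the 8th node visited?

ivy

In-order visits the left subtree, then the node, then the right subtree.
At fig: go left to fir.
  At fir: no left child.
  Visit fir.
  At fir: go right to cedar.
    At cedar: go left to moss.
      At moss: go left to bay.
        bay is a leaf — visit bay.
      Visit moss.
      At moss: go right to teak.
        teak is a leaf — visit teak.
    Visit cedar.
    At cedar: go right to rose.
      At rose: go left to mint.
        mint is a leaf — visit mint.
      Visit rose.
      At rose: go right to ivy.
        ivy is a leaf — visit ivy.
Visit fig.
At fig: go right to pear.
  At pear: go left to fern.
    fern is a leaf — visit fern.
  Visit pear.
  At pear: go right to aster.
    aster is a leaf — visit aster.
Full in-order sequence: fir, bay, moss, teak, cedar, mint, rose, ivy, fig, fern, pear, aster.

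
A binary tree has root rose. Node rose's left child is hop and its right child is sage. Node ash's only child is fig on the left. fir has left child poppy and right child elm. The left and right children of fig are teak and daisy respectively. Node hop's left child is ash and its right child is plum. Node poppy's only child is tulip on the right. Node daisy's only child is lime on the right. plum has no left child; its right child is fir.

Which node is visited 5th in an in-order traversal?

In-order visits the left subtree, then the node, then the right subtree.
At rose: go left to hop.
  At hop: go left to ash.
    At ash: go left to fig.
      At fig: go left to teak.
        teak is a leaf — visit teak.
      Visit fig.
      At fig: go right to daisy.
        At daisy: no left child.
        Visit daisy.
        At daisy: go right to lime.
          lime is a leaf — visit lime.
    Visit ash.
    At ash: no right child.
  Visit hop.
  At hop: go right to plum.
    At plum: no left child.
    Visit plum.
    At plum: go right to fir.
      At fir: go left to poppy.
        At poppy: no left child.
        Visit poppy.
        At poppy: go right to tulip.
          tulip is a leaf — visit tulip.
      Visit fir.
      At fir: go right to elm.
        elm is a leaf — visit elm.
Visit rose.
At rose: go right to sage.
  sage is a leaf — visit sage.
Full in-order sequence: teak, fig, daisy, lime, ash, hop, plum, poppy, tulip, fir, elm, rose, sage.

ash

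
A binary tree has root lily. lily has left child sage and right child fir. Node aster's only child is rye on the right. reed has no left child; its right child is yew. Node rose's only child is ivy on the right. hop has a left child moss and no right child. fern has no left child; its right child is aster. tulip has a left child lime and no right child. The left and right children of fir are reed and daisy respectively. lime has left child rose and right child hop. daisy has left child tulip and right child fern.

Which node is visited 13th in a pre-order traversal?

fern

Pre-order visits the node, then its left subtree, then its right subtree.
Visit lily.
At lily: go left to sage.
  sage is a leaf — visit sage.
At lily: go right to fir.
  Visit fir.
  At fir: go left to reed.
    Visit reed.
    At reed: no left child.
    At reed: go right to yew.
      yew is a leaf — visit yew.
  At fir: go right to daisy.
    Visit daisy.
    At daisy: go left to tulip.
      Visit tulip.
      At tulip: go left to lime.
        Visit lime.
        At lime: go left to rose.
          Visit rose.
          At rose: no left child.
          At rose: go right to ivy.
            ivy is a leaf — visit ivy.
        At lime: go right to hop.
          Visit hop.
          At hop: go left to moss.
            moss is a leaf — visit moss.
          At hop: no right child.
      At tulip: no right child.
    At daisy: go right to fern.
      Visit fern.
      At fern: no left child.
      At fern: go right to aster.
        Visit aster.
        At aster: no left child.
        At aster: go right to rye.
          rye is a leaf — visit rye.
Full pre-order sequence: lily, sage, fir, reed, yew, daisy, tulip, lime, rose, ivy, hop, moss, fern, aster, rye.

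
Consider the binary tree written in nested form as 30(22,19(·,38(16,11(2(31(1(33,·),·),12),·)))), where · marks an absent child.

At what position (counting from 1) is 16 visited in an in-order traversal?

In-order visits the left subtree, then the node, then the right subtree.
At 30: go left to 22.
  22 is a leaf — visit 22.
Visit 30.
At 30: go right to 19.
  At 19: no left child.
  Visit 19.
  At 19: go right to 38.
    At 38: go left to 16.
      16 is a leaf — visit 16.
    Visit 38.
    At 38: go right to 11.
      At 11: go left to 2.
        At 2: go left to 31.
          At 31: go left to 1.
            At 1: go left to 33.
              33 is a leaf — visit 33.
            Visit 1.
            At 1: no right child.
          Visit 31.
          At 31: no right child.
        Visit 2.
        At 2: go right to 12.
          12 is a leaf — visit 12.
      Visit 11.
      At 11: no right child.
Full in-order sequence: 22, 30, 19, 16, 38, 33, 1, 31, 2, 12, 11.

4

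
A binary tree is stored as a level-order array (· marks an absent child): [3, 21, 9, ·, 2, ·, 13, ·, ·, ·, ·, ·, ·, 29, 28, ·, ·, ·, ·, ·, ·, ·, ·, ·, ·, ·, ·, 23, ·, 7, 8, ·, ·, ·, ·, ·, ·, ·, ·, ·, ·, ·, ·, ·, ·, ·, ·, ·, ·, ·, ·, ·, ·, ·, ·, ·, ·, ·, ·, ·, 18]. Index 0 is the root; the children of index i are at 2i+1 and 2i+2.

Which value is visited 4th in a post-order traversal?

Post-order visits the left subtree, then the right subtree, then the node.
At 3: go left to 21.
  At 21: no left child.
  At 21: go right to 2.
    2 is a leaf — visit 2.
  Visit 21.
At 3: go right to 9.
  At 9: no left child.
  At 9: go right to 13.
    At 13: go left to 29.
      At 29: go left to 23.
        23 is a leaf — visit 23.
      At 29: no right child.
      Visit 29.
    At 13: go right to 28.
      At 28: go left to 7.
        At 7: no left child.
        At 7: go right to 18.
          18 is a leaf — visit 18.
        Visit 7.
      At 28: go right to 8.
        8 is a leaf — visit 8.
      Visit 28.
    Visit 13.
  Visit 9.
Visit 3.
Full post-order sequence: 2, 21, 23, 29, 18, 7, 8, 28, 13, 9, 3.

29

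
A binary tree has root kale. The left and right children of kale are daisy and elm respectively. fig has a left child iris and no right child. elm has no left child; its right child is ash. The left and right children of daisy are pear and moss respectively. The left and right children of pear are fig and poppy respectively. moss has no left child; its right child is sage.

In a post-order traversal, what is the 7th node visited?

Post-order visits the left subtree, then the right subtree, then the node.
At kale: go left to daisy.
  At daisy: go left to pear.
    At pear: go left to fig.
      At fig: go left to iris.
        iris is a leaf — visit iris.
      At fig: no right child.
      Visit fig.
    At pear: go right to poppy.
      poppy is a leaf — visit poppy.
    Visit pear.
  At daisy: go right to moss.
    At moss: no left child.
    At moss: go right to sage.
      sage is a leaf — visit sage.
    Visit moss.
  Visit daisy.
At kale: go right to elm.
  At elm: no left child.
  At elm: go right to ash.
    ash is a leaf — visit ash.
  Visit elm.
Visit kale.
Full post-order sequence: iris, fig, poppy, pear, sage, moss, daisy, ash, elm, kale.

daisy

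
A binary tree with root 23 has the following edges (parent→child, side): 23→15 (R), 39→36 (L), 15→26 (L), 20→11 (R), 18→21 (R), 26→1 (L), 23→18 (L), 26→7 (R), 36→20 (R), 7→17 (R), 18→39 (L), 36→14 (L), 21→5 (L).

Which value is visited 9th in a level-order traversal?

1

Level-order visits nodes level by level from the root, left to right within each level.
Level 0: 23
Level 1: 18, 15
Level 2: 39, 21, 26
Level 3: 36, 5, 1, 7
Level 4: 14, 20, 17
Level 5: 11
Full level-order sequence: 23, 18, 15, 39, 21, 26, 36, 5, 1, 7, 14, 20, 17, 11.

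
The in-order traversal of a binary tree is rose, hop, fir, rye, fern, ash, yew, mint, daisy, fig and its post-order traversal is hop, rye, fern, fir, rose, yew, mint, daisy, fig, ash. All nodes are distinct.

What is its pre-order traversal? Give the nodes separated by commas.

ash, rose, fir, hop, fern, rye, fig, daisy, mint, yew

The last element of post-order is the root; it splits in-order into left and right subtrees.
Root ash: left subtree has 5 nodes {rose, hop, fir, rye, fern}, right has 4 {yew, mint, daisy, fig}.
  Root rose: left subtree has 0 nodes { }, right has 4 {hop, fir, rye, fern}.
    Root fir: left subtree has 1 node {hop}, right has 2 {rye, fern}.
      Root fern: left subtree has 1 node {rye}, right has 0 { }.
  Root fig: left subtree has 3 nodes {yew, mint, daisy}, right has 0 { }.
    Root daisy: left subtree has 2 nodes {yew, mint}, right has 0 { }.
      Root mint: left subtree has 1 node {yew}, right has 0 { }.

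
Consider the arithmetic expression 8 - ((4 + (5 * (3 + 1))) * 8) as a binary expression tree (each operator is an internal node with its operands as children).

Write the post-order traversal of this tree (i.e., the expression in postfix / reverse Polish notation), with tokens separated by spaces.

Post-order on an expression tree gives postfix notation: for each operator, emit left operand, right operand, then the operator.

8 4 5 3 1 + * + 8 * -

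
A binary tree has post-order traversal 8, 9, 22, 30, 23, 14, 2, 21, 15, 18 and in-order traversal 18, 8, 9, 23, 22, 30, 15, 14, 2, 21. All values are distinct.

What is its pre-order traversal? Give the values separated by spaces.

18 15 23 9 8 30 22 21 2 14

The last element of post-order is the root; it splits in-order into left and right subtrees.
Root 18: left subtree has 0 nodes { }, right has 9 {8, 9, 23, 22, 30, 15, 14, 2, 21}.
  Root 15: left subtree has 5 nodes {8, 9, 23, 22, 30}, right has 3 {14, 2, 21}.
    Root 23: left subtree has 2 nodes {8, 9}, right has 2 {22, 30}.
      Root 9: left subtree has 1 node {8}, right has 0 { }.
      Root 30: left subtree has 1 node {22}, right has 0 { }.
    Root 21: left subtree has 2 nodes {14, 2}, right has 0 { }.
      Root 2: left subtree has 1 node {14}, right has 0 { }.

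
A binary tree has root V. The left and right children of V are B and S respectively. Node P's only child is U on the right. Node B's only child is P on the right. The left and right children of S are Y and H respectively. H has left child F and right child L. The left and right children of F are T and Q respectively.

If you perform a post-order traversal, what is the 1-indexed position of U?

1

Post-order visits the left subtree, then the right subtree, then the node.
At V: go left to B.
  At B: no left child.
  At B: go right to P.
    At P: no left child.
    At P: go right to U.
      U is a leaf — visit U.
    Visit P.
  Visit B.
At V: go right to S.
  At S: go left to Y.
    Y is a leaf — visit Y.
  At S: go right to H.
    At H: go left to F.
      At F: go left to T.
        T is a leaf — visit T.
      At F: go right to Q.
        Q is a leaf — visit Q.
      Visit F.
    At H: go right to L.
      L is a leaf — visit L.
    Visit H.
  Visit S.
Visit V.
Full post-order sequence: U, P, B, Y, T, Q, F, L, H, S, V.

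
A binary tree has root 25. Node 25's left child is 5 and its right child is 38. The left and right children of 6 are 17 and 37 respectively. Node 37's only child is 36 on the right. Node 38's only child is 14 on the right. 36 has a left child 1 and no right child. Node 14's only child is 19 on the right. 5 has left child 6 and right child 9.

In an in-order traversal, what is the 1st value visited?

17

In-order visits the left subtree, then the node, then the right subtree.
At 25: go left to 5.
  At 5: go left to 6.
    At 6: go left to 17.
      17 is a leaf — visit 17.
    Visit 6.
    At 6: go right to 37.
      At 37: no left child.
      Visit 37.
      At 37: go right to 36.
        At 36: go left to 1.
          1 is a leaf — visit 1.
        Visit 36.
        At 36: no right child.
  Visit 5.
  At 5: go right to 9.
    9 is a leaf — visit 9.
Visit 25.
At 25: go right to 38.
  At 38: no left child.
  Visit 38.
  At 38: go right to 14.
    At 14: no left child.
    Visit 14.
    At 14: go right to 19.
      19 is a leaf — visit 19.
Full in-order sequence: 17, 6, 37, 1, 36, 5, 9, 25, 38, 14, 19.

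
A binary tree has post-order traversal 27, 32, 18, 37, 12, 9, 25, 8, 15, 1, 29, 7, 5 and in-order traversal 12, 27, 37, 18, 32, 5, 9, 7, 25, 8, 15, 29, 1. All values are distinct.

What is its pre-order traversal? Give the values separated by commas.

5, 12, 37, 27, 18, 32, 7, 9, 29, 15, 8, 25, 1

The last element of post-order is the root; it splits in-order into left and right subtrees.
Root 5: left subtree has 5 nodes {12, 27, 37, 18, 32}, right has 7 {9, 7, 25, 8, 15, 29, 1}.
  Root 12: left subtree has 0 nodes { }, right has 4 {27, 37, 18, 32}.
    Root 37: left subtree has 1 node {27}, right has 2 {18, 32}.
      Root 18: left subtree has 0 nodes { }, right has 1 {32}.
  Root 7: left subtree has 1 node {9}, right has 5 {25, 8, 15, 29, 1}.
    Root 29: left subtree has 3 nodes {25, 8, 15}, right has 1 {1}.
      Root 15: left subtree has 2 nodes {25, 8}, right has 0 { }.
        Root 8: left subtree has 1 node {25}, right has 0 { }.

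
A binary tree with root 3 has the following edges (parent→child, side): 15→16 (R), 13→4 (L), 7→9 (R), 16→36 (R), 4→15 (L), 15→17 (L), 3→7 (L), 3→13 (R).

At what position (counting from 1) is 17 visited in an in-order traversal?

4

In-order visits the left subtree, then the node, then the right subtree.
At 3: go left to 7.
  At 7: no left child.
  Visit 7.
  At 7: go right to 9.
    9 is a leaf — visit 9.
Visit 3.
At 3: go right to 13.
  At 13: go left to 4.
    At 4: go left to 15.
      At 15: go left to 17.
        17 is a leaf — visit 17.
      Visit 15.
      At 15: go right to 16.
        At 16: no left child.
        Visit 16.
        At 16: go right to 36.
          36 is a leaf — visit 36.
    Visit 4.
    At 4: no right child.
  Visit 13.
  At 13: no right child.
Full in-order sequence: 7, 9, 3, 17, 15, 16, 36, 4, 13.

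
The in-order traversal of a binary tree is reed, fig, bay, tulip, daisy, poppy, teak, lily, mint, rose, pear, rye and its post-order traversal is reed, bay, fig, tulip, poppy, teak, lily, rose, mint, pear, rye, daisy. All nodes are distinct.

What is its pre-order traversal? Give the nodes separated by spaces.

The last element of post-order is the root; it splits in-order into left and right subtrees.
Root daisy: left subtree has 4 nodes {reed, fig, bay, tulip}, right has 7 {poppy, teak, lily, mint, rose, pear, rye}.
  Root tulip: left subtree has 3 nodes {reed, fig, bay}, right has 0 { }.
    Root fig: left subtree has 1 node {reed}, right has 1 {bay}.
  Root rye: left subtree has 6 nodes {poppy, teak, lily, mint, rose, pear}, right has 0 { }.
    Root pear: left subtree has 5 nodes {poppy, teak, lily, mint, rose}, right has 0 { }.
      Root mint: left subtree has 3 nodes {poppy, teak, lily}, right has 1 {rose}.
        Root lily: left subtree has 2 nodes {poppy, teak}, right has 0 { }.
          Root teak: left subtree has 1 node {poppy}, right has 0 { }.

daisy tulip fig reed bay rye pear mint lily teak poppy rose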